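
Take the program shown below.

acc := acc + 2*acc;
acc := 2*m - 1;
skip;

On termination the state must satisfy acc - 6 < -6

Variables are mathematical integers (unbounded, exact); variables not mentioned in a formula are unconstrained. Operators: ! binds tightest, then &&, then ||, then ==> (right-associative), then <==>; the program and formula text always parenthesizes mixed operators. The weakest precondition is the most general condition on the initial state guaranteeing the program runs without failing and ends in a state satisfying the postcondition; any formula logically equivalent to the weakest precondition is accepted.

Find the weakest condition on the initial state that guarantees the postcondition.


Working backward. After the program, the postcondition acc - 6 < -6 must hold; in canonical form it is acc < 0.
Before skip: acc < 0
Before acc := 2*m - 1: 2*m < 1
Before acc := acc + 2*acc: 2*m < 1
Answer: WP = 2*m < 1


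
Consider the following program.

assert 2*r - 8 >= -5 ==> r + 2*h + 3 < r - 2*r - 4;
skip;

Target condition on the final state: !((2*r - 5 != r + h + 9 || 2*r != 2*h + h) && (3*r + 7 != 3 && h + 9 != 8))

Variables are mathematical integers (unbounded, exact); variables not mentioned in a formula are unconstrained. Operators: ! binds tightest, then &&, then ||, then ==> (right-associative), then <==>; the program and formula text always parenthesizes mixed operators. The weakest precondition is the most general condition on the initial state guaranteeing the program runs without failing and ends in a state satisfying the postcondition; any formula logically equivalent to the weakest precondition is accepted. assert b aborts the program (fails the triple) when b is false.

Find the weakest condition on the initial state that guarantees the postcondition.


Working backward. After the program, the postcondition !((2*r - 5 != r + h + 9 || 2*r != 2*h + h) && (3*r + 7 != 3 && h + 9 != 8)) must hold; in canonical form it is !((r != h + 14 || 2*r != 3*h) && 3*r != -4 && h != -1).
Before skip: !((r != h + 14 || 2*r != 3*h) && 3*r != -4 && h != -1)
Before assert 2*r - 8 >= -5 ==> r + 2*h + 3 < r - 2*r - 4: (2*r >= 3 ==> 2*h + 2*r < -7) && (!((r != h + 14 || 2*r != 3*h) && 3*r != -4 && h != -1))
Answer: WP = (2*r >= 3 ==> 2*h + 2*r < -7) && (!((r != h + 14 || 2*r != 3*h) && 3*r != -4 && h != -1))


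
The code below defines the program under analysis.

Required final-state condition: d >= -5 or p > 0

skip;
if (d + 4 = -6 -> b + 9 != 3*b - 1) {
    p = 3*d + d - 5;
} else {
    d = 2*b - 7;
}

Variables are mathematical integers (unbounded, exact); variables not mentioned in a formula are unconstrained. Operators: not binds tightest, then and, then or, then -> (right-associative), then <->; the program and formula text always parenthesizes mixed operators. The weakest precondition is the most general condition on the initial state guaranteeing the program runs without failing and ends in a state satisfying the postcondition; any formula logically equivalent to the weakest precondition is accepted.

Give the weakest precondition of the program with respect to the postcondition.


Working backward. After the program, d >= -5 or p > 0 must hold.
Then branch requires d >= -5 or 4*d > 5; else branch requires 2*b >= 2 or p > 0.
Before the if: ((d = -10 -> 2*b != 10) -> (d >= -5 or 4*d > 5)) and ((not (d = -10 -> 2*b != 10)) -> (2*b >= 2 or p > 0))
Before skip: ((d = -10 -> 2*b != 10) -> (d >= -5 or 4*d > 5)) and ((not (d = -10 -> 2*b != 10)) -> (2*b >= 2 or p > 0))
Answer: WP = ((d = -10 -> 2*b != 10) -> (d >= -5 or 4*d > 5)) and ((not (d = -10 -> 2*b != 10)) -> (2*b >= 2 or p > 0))


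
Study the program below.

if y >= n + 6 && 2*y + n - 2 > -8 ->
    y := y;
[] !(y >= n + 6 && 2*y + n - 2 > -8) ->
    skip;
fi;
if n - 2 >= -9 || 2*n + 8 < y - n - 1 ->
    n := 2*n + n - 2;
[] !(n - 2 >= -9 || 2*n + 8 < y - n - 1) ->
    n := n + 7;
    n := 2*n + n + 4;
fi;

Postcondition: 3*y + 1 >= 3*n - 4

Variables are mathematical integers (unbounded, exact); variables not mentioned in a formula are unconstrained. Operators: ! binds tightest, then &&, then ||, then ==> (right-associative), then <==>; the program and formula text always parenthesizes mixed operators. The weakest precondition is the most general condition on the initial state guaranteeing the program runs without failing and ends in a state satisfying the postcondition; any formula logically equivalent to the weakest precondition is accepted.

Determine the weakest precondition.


Working backward. After the program, the postcondition 3*y + 1 >= 3*n - 4 must hold; in canonical form it is 3*y >= 3*n - 5.
Then branch requires 3*y >= 9*n - 11; else branch requires 3*y >= 9*n + 70.
Before the if: ((n >= -7 || 3*n < y - 9) ==> 3*y >= 9*n - 11) && ((!(n >= -7 || 3*n < y - 9)) ==> 3*y >= 9*n + 70)
Then branch requires ((n >= -7 || 3*n < y - 9) ==> 3*y >= 9*n - 11) && ((!(n >= -7 || 3*n < y - 9)) ==> 3*y >= 9*n + 70); else branch requires ((n >= -7 || 3*n < y - 9) ==> 3*y >= 9*n - 11) && ((!(n >= -7 || 3*n < y - 9)) ==> 3*y >= 9*n + 70).
Before the if: ((y >= n + 6 && n + 2*y > -6) ==> (((n >= -7 || 3*n < y - 9) ==> 3*y >= 9*n - 11) && ((!(n >= -7 || 3*n < y - 9)) ==> 3*y >= 9*n + 70))) && ((!(y >= n + 6 && n + 2*y > -6)) ==> (((n >= -7 || 3*n < y - 9) ==> 3*y >= 9*n - 11) && ((!(n >= -7 || 3*n < y - 9)) ==> 3*y >= 9*n + 70)))
Answer: WP = ((y >= n + 6 && n + 2*y > -6) ==> (((n >= -7 || 3*n < y - 9) ==> 3*y >= 9*n - 11) && ((!(n >= -7 || 3*n < y - 9)) ==> 3*y >= 9*n + 70))) && ((!(y >= n + 6 && n + 2*y > -6)) ==> (((n >= -7 || 3*n < y - 9) ==> 3*y >= 9*n - 11) && ((!(n >= -7 || 3*n < y - 9)) ==> 3*y >= 9*n + 70)))


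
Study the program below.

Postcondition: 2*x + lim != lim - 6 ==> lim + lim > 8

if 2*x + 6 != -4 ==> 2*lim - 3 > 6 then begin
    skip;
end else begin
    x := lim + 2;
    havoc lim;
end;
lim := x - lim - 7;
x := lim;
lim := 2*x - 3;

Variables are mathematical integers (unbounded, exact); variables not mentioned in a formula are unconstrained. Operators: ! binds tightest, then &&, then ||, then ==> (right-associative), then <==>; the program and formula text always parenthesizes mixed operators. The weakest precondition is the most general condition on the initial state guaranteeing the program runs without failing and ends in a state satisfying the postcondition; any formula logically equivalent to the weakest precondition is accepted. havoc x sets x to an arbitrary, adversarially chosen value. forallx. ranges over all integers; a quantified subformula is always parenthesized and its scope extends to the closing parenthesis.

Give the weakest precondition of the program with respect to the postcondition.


Working backward. After the program, the postcondition 2*x + lim != lim - 6 ==> lim + lim > 8 must hold; in canonical form it is 2*x != -6 ==> 2*lim > 8.
Before lim := 2*x - 3: 2*x != -6 ==> 4*x > 14
Before x := lim: 2*lim != -6 ==> 4*lim > 14
Before lim := x - lim - 7: 2*x != 2*lim + 8 ==> 4*x > 4*lim + 42
Then branch requires 2*x != 2*lim + 8 ==> 4*x > 4*lim + 42; else branch requires forall lim_1. (2*lim != 2*lim_1 + 4 ==> 4*lim > 4*lim_1 + 34).
Before the if: ((2*x != -10 ==> 2*lim > 9) ==> (2*x != 2*lim + 8 ==> 4*x > 4*lim + 42)) && ((!(2*x != -10 ==> 2*lim > 9)) ==> (forall lim_1. (2*lim != 2*lim_1 + 4 ==> 4*lim > 4*lim_1 + 34)))
Answer: WP = ((2*x != -10 ==> 2*lim > 9) ==> (2*x != 2*lim + 8 ==> 4*x > 4*lim + 42)) && ((!(2*x != -10 ==> 2*lim > 9)) ==> (forall lim_1. (2*lim != 2*lim_1 + 4 ==> 4*lim > 4*lim_1 + 34)))


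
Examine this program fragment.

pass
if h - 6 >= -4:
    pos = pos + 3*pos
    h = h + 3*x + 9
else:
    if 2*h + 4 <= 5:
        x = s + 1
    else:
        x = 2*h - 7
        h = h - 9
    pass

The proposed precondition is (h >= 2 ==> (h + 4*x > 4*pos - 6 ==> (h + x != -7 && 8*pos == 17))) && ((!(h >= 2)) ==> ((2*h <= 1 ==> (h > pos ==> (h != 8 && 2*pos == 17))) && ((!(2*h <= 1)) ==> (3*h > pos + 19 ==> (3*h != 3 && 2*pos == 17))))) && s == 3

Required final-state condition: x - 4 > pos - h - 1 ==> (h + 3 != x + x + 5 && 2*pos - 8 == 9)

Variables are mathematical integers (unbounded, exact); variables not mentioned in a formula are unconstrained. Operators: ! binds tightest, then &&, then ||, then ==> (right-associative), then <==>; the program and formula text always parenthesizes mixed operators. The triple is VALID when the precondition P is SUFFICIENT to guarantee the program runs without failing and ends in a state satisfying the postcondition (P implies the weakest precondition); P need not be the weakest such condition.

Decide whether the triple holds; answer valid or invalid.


Working backward. After the program, the postcondition x - 4 > pos - h - 1 ==> (h + 3 != x + x + 5 && 2*pos - 8 == 9) must hold; in canonical form it is h + x > pos + 3 ==> (h != 2*x + 2 && 2*pos == 17).
Then branch requires h + 4*x > 4*pos - 6 ==> (h + x != -7 && 8*pos == 17); else branch requires (2*h <= 1 ==> (h + s > pos + 2 ==> (h != 2*s + 4 && 2*pos == 17))) && ((!(2*h <= 1)) ==> (3*h > pos + 19 ==> (3*h != 3 && 2*pos == 17))).
Before the if: (h >= 2 ==> (h + 4*x > 4*pos - 6 ==> (h + x != -7 && 8*pos == 17))) && ((!(h >= 2)) ==> ((2*h <= 1 ==> (h + s > pos + 2 ==> (h != 2*s + 4 && 2*pos == 17))) && ((!(2*h <= 1)) ==> (3*h > pos + 19 ==> (3*h != 3 && 2*pos == 17)))))
Before skip: (h >= 2 ==> (h + 4*x > 4*pos - 6 ==> (h + x != -7 && 8*pos == 17))) && ((!(h >= 2)) ==> ((2*h <= 1 ==> (h + s > pos + 2 ==> (h != 2*s + 4 && 2*pos == 17))) && ((!(2*h <= 1)) ==> (3*h > pos + 19 ==> (3*h != 3 && 2*pos == 17)))))
The weakest precondition is (h >= 2 ==> (h + 4*x > 4*pos - 6 ==> (h + x != -7 && 8*pos == 17))) && ((!(h >= 2)) ==> ((2*h <= 1 ==> (h + s > pos + 2 ==> (h != 2*s + 4 && 2*pos == 17))) && ((!(2*h <= 1)) ==> (3*h > pos + 19 ==> (3*h != 3 && 2*pos == 17))))).
Check whether (h >= 2 ==> (h + 4*x > 4*pos - 6 ==> (h + x != -7 && 8*pos == 17))) && ((!(h >= 2)) ==> ((2*h <= 1 ==> (h > pos ==> (h != 8 && 2*pos == 17))) && ((!(2*h <= 1)) ==> (3*h > pos + 19 ==> (3*h != 3 && 2*pos == 17))))) && s == 3 implies it.
Countermodel: at the initial state h = 0, pos = 0, s = 3, x = 0, the precondition holds but the weakest precondition fails.
Answer: invalid


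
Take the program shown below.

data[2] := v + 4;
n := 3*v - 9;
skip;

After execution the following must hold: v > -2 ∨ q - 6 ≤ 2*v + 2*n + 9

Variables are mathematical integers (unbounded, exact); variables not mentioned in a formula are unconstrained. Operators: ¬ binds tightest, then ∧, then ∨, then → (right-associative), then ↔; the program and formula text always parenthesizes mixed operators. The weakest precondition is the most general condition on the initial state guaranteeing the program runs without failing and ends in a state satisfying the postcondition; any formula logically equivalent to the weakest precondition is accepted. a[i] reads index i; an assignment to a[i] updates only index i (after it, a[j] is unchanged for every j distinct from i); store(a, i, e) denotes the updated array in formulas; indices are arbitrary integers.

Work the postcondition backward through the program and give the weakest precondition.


Working backward. After the program, the postcondition v > -2 ∨ q - 6 ≤ 2*v + 2*n + 9 must hold; in canonical form it is v > -2 ∨ q ≤ 2*n + 2*v + 15.
Before skip: v > -2 ∨ q ≤ 2*n + 2*v + 15
Before n := 3*v - 9: v > -2 ∨ q ≤ 8*v - 3
Before data[2] := v + 4: v > -2 ∨ q ≤ 8*v - 3
Answer: WP = v > -2 ∨ q ≤ 8*v - 3


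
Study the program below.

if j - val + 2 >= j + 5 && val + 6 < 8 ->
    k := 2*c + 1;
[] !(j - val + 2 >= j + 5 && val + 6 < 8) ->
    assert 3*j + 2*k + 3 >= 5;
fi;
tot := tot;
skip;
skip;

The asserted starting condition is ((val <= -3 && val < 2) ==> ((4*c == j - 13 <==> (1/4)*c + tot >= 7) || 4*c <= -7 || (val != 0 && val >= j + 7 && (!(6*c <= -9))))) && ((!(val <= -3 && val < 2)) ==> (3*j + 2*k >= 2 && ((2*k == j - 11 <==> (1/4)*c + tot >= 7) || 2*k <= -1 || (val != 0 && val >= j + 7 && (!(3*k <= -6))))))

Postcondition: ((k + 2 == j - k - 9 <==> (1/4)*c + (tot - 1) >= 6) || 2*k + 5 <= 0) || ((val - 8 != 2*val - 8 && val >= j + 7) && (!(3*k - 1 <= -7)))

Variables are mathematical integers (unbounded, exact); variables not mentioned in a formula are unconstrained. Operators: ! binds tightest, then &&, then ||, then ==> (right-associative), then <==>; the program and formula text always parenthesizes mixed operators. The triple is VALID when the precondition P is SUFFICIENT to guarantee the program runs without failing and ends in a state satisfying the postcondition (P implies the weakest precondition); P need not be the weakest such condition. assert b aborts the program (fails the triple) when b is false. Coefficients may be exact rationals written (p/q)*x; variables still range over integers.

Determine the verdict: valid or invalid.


Working backward. After the program, the postcondition ((k + 2 == j - k - 9 <==> (1/4)*c + (tot - 1) >= 6) || 2*k + 5 <= 0) || ((val - 8 != 2*val - 8 && val >= j + 7) && (!(3*k - 1 <= -7))) must hold; in canonical form it is (2*k == j - 11 <==> (1/4)*c + tot >= 7) || 2*k <= -5 || (val != 0 && val >= j + 7 && (!(3*k <= -6))).
Before skip: (2*k == j - 11 <==> (1/4)*c + tot >= 7) || 2*k <= -5 || (val != 0 && val >= j + 7 && (!(3*k <= -6)))
Before skip: (2*k == j - 11 <==> (1/4)*c + tot >= 7) || 2*k <= -5 || (val != 0 && val >= j + 7 && (!(3*k <= -6)))
Before tot := tot: (2*k == j - 11 <==> (1/4)*c + tot >= 7) || 2*k <= -5 || (val != 0 && val >= j + 7 && (!(3*k <= -6)))
Then branch requires (4*c == j - 13 <==> (1/4)*c + tot >= 7) || 4*c <= -7 || (val != 0 && val >= j + 7 && (!(6*c <= -9))); else branch requires 3*j + 2*k >= 2 && ((2*k == j - 11 <==> (1/4)*c + tot >= 7) || 2*k <= -5 || (val != 0 && val >= j + 7 && (!(3*k <= -6)))).
Before the if: ((val <= -3 && val < 2) ==> ((4*c == j - 13 <==> (1/4)*c + tot >= 7) || 4*c <= -7 || (val != 0 && val >= j + 7 && (!(6*c <= -9))))) && ((!(val <= -3 && val < 2)) ==> (3*j + 2*k >= 2 && ((2*k == j - 11 <==> (1/4)*c + tot >= 7) || 2*k <= -5 || (val != 0 && val >= j + 7 && (!(3*k <= -6))))))
The weakest precondition is ((val <= -3 && val < 2) ==> ((4*c == j - 13 <==> (1/4)*c + tot >= 7) || 4*c <= -7 || (val != 0 && val >= j + 7 && (!(6*c <= -9))))) && ((!(val <= -3 && val < 2)) ==> (3*j + 2*k >= 2 && ((2*k == j - 11 <==> (1/4)*c + tot >= 7) || 2*k <= -5 || (val != 0 && val >= j + 7 && (!(3*k <= -6)))))).
Check whether ((val <= -3 && val < 2) ==> ((4*c == j - 13 <==> (1/4)*c + tot >= 7) || 4*c <= -7 || (val != 0 && val >= j + 7 && (!(6*c <= -9))))) && ((!(val <= -3 && val < 2)) ==> (3*j + 2*k >= 2 && ((2*k == j - 11 <==> (1/4)*c + tot >= 7) || 2*k <= -1 || (val != 0 && val >= j + 7 && (!(3*k <= -6)))))) implies it.
Countermodel: at the initial state c = 0, j = 9, k = -1, tot = 0, val = 0, the precondition holds but the weakest precondition fails.
Answer: invalid


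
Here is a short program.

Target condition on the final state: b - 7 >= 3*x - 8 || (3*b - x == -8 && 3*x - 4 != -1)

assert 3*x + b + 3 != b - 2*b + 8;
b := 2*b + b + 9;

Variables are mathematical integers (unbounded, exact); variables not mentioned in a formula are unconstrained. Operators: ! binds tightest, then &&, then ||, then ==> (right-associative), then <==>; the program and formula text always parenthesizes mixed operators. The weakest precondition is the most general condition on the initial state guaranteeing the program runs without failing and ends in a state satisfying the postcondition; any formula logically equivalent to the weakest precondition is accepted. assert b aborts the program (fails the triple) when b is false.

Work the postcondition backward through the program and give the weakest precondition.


Working backward. After the program, the postcondition b - 7 >= 3*x - 8 || (3*b - x == -8 && 3*x - 4 != -1) must hold; in canonical form it is b >= 3*x - 1 || (3*b == x - 8 && 3*x != 3).
Before b := 2*b + b + 9: 3*b >= 3*x - 10 || (9*b == x - 35 && 3*x != 3)
Before assert 3*x + b + 3 != b - 2*b + 8: 2*b + 3*x != 5 && (3*b >= 3*x - 10 || (9*b == x - 35 && 3*x != 3))
Answer: WP = 2*b + 3*x != 5 && (3*b >= 3*x - 10 || (9*b == x - 35 && 3*x != 3))


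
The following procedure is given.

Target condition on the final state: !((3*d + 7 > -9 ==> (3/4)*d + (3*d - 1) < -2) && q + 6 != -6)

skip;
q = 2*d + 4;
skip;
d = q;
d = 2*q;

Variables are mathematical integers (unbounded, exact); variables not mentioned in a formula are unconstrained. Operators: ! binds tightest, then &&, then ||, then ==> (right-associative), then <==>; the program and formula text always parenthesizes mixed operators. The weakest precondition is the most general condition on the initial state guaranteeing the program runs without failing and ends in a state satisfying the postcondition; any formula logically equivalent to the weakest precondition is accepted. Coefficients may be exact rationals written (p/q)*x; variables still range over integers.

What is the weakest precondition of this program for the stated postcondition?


Working backward. After the program, the postcondition !((3*d + 7 > -9 ==> (3/4)*d + (3*d - 1) < -2) && q + 6 != -6) must hold; in canonical form it is !((3*d > -16 ==> (15/4)*d < -1) && q != -12).
Before d := 2*q: !((6*q > -16 ==> (15/2)*q < -1) && q != -12)
Before d := q: !((6*q > -16 ==> (15/2)*q < -1) && q != -12)
Before skip: !((6*q > -16 ==> (15/2)*q < -1) && q != -12)
Before q := 2*d + 4: !((12*d > -40 ==> 15*d < -31) && 2*d != -16)
Before skip: !((12*d > -40 ==> 15*d < -31) && 2*d != -16)
Answer: WP = !((12*d > -40 ==> 15*d < -31) && 2*d != -16)


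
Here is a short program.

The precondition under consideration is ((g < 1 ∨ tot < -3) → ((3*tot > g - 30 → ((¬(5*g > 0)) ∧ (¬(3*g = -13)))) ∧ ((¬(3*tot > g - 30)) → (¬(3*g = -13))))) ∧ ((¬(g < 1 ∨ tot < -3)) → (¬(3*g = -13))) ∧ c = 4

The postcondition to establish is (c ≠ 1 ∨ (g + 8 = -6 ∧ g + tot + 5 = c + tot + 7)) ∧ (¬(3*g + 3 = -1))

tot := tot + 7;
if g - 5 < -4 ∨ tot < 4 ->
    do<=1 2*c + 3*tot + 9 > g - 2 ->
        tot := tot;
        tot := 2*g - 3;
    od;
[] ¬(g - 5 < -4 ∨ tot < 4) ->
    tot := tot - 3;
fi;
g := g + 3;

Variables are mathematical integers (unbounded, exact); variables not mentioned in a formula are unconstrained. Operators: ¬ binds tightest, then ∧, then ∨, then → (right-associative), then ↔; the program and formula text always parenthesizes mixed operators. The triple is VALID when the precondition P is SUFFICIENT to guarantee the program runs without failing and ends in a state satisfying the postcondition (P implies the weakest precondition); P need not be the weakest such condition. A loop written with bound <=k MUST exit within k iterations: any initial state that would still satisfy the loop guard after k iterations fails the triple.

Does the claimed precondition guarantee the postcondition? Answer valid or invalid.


Working backward. After the program, the postcondition (c ≠ 1 ∨ (g + 8 = -6 ∧ g + tot + 5 = c + tot + 7)) ∧ (¬(3*g + 3 = -1)) must hold; in canonical form it is (c ≠ 1 ∨ (g = -14 ∧ g = c + 2)) ∧ (¬(3*g = -4)).
Before g := g + 3: (c ≠ 1 ∨ (g = -17 ∧ g = c - 1)) ∧ (¬(3*g = -13))
Then branch requires (2*c + 3*tot > g - 11 → ((¬(2*c + 5*g > -2)) ∧ (c ≠ 1 ∨ (g = -17 ∧ g = c - 1)) ∧ (¬(3*g = -13)))) ∧ ((¬(2*c + 3*tot > g - 11)) → ((c ≠ 1 ∨ (g = -17 ∧ g = c - 1)) ∧ (¬(3*g = -13)))); else branch requires (c ≠ 1 ∨ (g = -17 ∧ g = c - 1)) ∧ (¬(3*g = -13)).
Before the if: ((g < 1 ∨ tot < 4) → ((2*c + 3*tot > g - 11 → ((¬(2*c + 5*g > -2)) ∧ (c ≠ 1 ∨ (g = -17 ∧ g = c - 1)) ∧ (¬(3*g = -13)))) ∧ ((¬(2*c + 3*tot > g - 11)) → ((c ≠ 1 ∨ (g = -17 ∧ g = c - 1)) ∧ (¬(3*g = -13)))))) ∧ ((¬(g < 1 ∨ tot < 4)) → ((c ≠ 1 ∨ (g = -17 ∧ g = c - 1)) ∧ (¬(3*g = -13))))
Before tot := tot + 7: ((g < 1 ∨ tot < -3) → ((2*c + 3*tot > g - 32 → ((¬(2*c + 5*g > -2)) ∧ (c ≠ 1 ∨ (g = -17 ∧ g = c - 1)) ∧ (¬(3*g = -13)))) ∧ ((¬(2*c + 3*tot > g - 32)) → ((c ≠ 1 ∨ (g = -17 ∧ g = c - 1)) ∧ (¬(3*g = -13)))))) ∧ ((¬(g < 1 ∨ tot < -3)) → ((c ≠ 1 ∨ (g = -17 ∧ g = c - 1)) ∧ (¬(3*g = -13))))
The weakest precondition is ((g < 1 ∨ tot < -3) → ((2*c + 3*tot > g - 32 → ((¬(2*c + 5*g > -2)) ∧ (c ≠ 1 ∨ (g = -17 ∧ g = c - 1)) ∧ (¬(3*g = -13)))) ∧ ((¬(2*c + 3*tot > g - 32)) → ((c ≠ 1 ∨ (g = -17 ∧ g = c - 1)) ∧ (¬(3*g = -13)))))) ∧ ((¬(g < 1 ∨ tot < -3)) → ((c ≠ 1 ∨ (g = -17 ∧ g = c - 1)) ∧ (¬(3*g = -13)))).
Check whether ((g < 1 ∨ tot < -3) → ((3*tot > g - 30 → ((¬(5*g > 0)) ∧ (¬(3*g = -13)))) ∧ ((¬(3*tot > g - 30)) → (¬(3*g = -13))))) ∧ ((¬(g < 1 ∨ tot < -3)) → (¬(3*g = -13))) ∧ c = 4 implies it.
Countermodel: at the initial state c = 4, g = 0, tot = -4, the precondition holds but the weakest precondition fails.
Answer: invalid


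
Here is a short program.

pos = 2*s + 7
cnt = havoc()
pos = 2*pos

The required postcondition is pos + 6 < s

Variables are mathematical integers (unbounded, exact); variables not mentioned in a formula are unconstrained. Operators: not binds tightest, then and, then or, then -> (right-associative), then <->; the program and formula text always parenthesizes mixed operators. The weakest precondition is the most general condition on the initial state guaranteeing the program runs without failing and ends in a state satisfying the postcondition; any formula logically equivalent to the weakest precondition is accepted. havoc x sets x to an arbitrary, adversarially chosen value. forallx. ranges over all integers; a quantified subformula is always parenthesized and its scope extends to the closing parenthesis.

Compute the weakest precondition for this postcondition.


Working backward. After the program, the postcondition pos + 6 < s must hold; in canonical form it is pos < s - 6.
Before pos := 2*pos: 2*pos < s - 6
Before havoc cnt: 2*pos < s - 6
Before pos := 2*s + 7: 3*s < -20
Answer: WP = 3*s < -20


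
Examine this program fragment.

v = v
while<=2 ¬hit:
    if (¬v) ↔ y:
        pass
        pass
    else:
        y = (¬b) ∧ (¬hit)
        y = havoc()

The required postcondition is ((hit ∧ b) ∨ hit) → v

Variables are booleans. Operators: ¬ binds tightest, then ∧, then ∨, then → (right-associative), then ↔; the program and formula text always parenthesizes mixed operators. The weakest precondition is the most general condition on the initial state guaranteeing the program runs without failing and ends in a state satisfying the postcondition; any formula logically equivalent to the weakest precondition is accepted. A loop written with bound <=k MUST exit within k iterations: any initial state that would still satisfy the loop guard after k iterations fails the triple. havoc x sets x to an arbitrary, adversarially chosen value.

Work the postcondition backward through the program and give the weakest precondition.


Working backward. After the program, ((hit ∧ b) ∨ hit) → v must hold.
Before the loop (bound <=2), unroll the exhaustion recursion (WP_0 = exit-now case; WP_j = one more guarded iteration, up to j = 2):
  WP_0: hit ∧ (((hit ∧ b) ∨ hit) → v)
  WP_1: ((¬hit) → ((((¬v) ↔ y) → (hit ∧ (((hit ∧ b) ∨ hit) → v))) ∧ ((¬((¬v) ↔ y)) → (hit ∧ (((hit ∧ b) ∨ hit) → v))))) ∧ (hit → (((hit ∧ b) ∨ hit) → v))
  WP_2: ((¬hit) → ((((¬v) ↔ y) → (((¬hit) → ((((¬v) ↔ y) → (hit ∧ (((hit ∧ b) ∨ hit) → v))) ∧ ((¬((¬v) ↔ y)) → (hit ∧ (((hit ∧ b) ∨ hit) → v))))) ∧ (hit → (((hit ∧ b) ∨ hit) → v)))) ∧ ((¬((¬v) ↔ y)) → (((¬hit) → (((¬v) → (hit ∧ (((hit ∧ b) ∨ hit) → v))) ∧ (v → (hit ∧ (((hit ∧ b) ∨ hit) → v))))) ∧ (hit → (((hit ∧ b) ∨ hit) → v)) ∧ ((¬hit) → ((v → (hit ∧ (((hit ∧ b) ∨ hit) → v))) ∧ ((¬v) → (hit ∧ (((hit ∧ b) ∨ hit) → v))))))))) ∧ (hit → (((hit ∧ b) ∨ hit) → v))
So before the loop: ((¬hit) → ((((¬v) ↔ y) → (((¬hit) → ((((¬v) ↔ y) → (hit ∧ (((hit ∧ b) ∨ hit) → v))) ∧ ((¬((¬v) ↔ y)) → (hit ∧ (((hit ∧ b) ∨ hit) → v))))) ∧ (hit → (((hit ∧ b) ∨ hit) → v)))) ∧ ((¬((¬v) ↔ y)) → (((¬hit) → (((¬v) → (hit ∧ (((hit ∧ b) ∨ hit) → v))) ∧ (v → (hit ∧ (((hit ∧ b) ∨ hit) → v))))) ∧ (hit → (((hit ∧ b) ∨ hit) → v)) ∧ ((¬hit) → ((v → (hit ∧ (((hit ∧ b) ∨ hit) → v))) ∧ ((¬v) → (hit ∧ (((hit ∧ b) ∨ hit) → v))))))))) ∧ (hit → (((hit ∧ b) ∨ hit) → v))
Before v := v: ((¬hit) → ((((¬v) ↔ y) → (((¬hit) → ((((¬v) ↔ y) → (hit ∧ (((hit ∧ b) ∨ hit) → v))) ∧ ((¬((¬v) ↔ y)) → (hit ∧ (((hit ∧ b) ∨ hit) → v))))) ∧ (hit → (((hit ∧ b) ∨ hit) → v)))) ∧ ((¬((¬v) ↔ y)) → (((¬hit) → (((¬v) → (hit ∧ (((hit ∧ b) ∨ hit) → v))) ∧ (v → (hit ∧ (((hit ∧ b) ∨ hit) → v))))) ∧ (hit → (((hit ∧ b) ∨ hit) → v)) ∧ ((¬hit) → ((v → (hit ∧ (((hit ∧ b) ∨ hit) → v))) ∧ ((¬v) → (hit ∧ (((hit ∧ b) ∨ hit) → v))))))))) ∧ (hit → (((hit ∧ b) ∨ hit) → v))
Answer: WP = ((¬hit) → ((((¬v) ↔ y) → (((¬hit) → ((((¬v) ↔ y) → (hit ∧ (((hit ∧ b) ∨ hit) → v))) ∧ ((¬((¬v) ↔ y)) → (hit ∧ (((hit ∧ b) ∨ hit) → v))))) ∧ (hit → (((hit ∧ b) ∨ hit) → v)))) ∧ ((¬((¬v) ↔ y)) → (((¬hit) → (((¬v) → (hit ∧ (((hit ∧ b) ∨ hit) → v))) ∧ (v → (hit ∧ (((hit ∧ b) ∨ hit) → v))))) ∧ (hit → (((hit ∧ b) ∨ hit) → v)) ∧ ((¬hit) → ((v → (hit ∧ (((hit ∧ b) ∨ hit) → v))) ∧ ((¬v) → (hit ∧ (((hit ∧ b) ∨ hit) → v))))))))) ∧ (hit → (((hit ∧ b) ∨ hit) → v))


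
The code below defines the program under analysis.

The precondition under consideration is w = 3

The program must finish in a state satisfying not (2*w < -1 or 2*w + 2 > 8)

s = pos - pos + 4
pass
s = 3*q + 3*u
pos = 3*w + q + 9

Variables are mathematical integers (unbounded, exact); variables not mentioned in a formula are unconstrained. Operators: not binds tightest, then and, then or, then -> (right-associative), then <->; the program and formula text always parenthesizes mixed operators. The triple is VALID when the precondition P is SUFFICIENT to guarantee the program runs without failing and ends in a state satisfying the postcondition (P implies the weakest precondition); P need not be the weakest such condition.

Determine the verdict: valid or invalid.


Working backward. After the program, the postcondition not (2*w < -1 or 2*w + 2 > 8) must hold; in canonical form it is not (2*w < -1 or 2*w > 6).
Before pos := 3*w + q + 9: not (2*w < -1 or 2*w > 6)
Before s := 3*q + 3*u: not (2*w < -1 or 2*w > 6)
Before skip: not (2*w < -1 or 2*w > 6)
Before s := pos - pos + 4: not (2*w < -1 or 2*w > 6)
The weakest precondition is not (2*w < -1 or 2*w > 6).
Check whether w = 3 implies it.
Every state satisfying the precondition satisfies the weakest precondition: the implication holds.
Answer: valid


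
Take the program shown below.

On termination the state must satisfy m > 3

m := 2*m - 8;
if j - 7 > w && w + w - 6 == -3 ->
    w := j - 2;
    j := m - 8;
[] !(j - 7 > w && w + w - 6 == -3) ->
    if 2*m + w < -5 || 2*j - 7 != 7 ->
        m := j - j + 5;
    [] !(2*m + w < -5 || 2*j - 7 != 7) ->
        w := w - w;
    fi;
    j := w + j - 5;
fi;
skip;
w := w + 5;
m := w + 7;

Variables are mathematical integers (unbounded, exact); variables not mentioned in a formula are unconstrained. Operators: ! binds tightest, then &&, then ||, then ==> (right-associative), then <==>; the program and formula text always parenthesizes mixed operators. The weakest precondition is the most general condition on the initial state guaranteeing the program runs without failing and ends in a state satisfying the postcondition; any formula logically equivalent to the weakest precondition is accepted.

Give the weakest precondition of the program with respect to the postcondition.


Working backward. After the program, m > 3 must hold.
Before m := w + 7: w > -4
Before w := w + 5: w > -9
Before skip: w > -9
Then branch requires j > -7; else branch requires (2*m + w < -5 || 2*j != 14) ==> w > -9.
Before the if: ((j > w + 7 && 2*w == 3) ==> j > -7) && ((!(j > w + 7 && 2*w == 3)) ==> ((2*m + w < -5 || 2*j != 14) ==> w > -9))
Before m := 2*m - 8: ((j > w + 7 && 2*w == 3) ==> j > -7) && ((!(j > w + 7 && 2*w == 3)) ==> ((4*m + w < 11 || 2*j != 14) ==> w > -9))
Answer: WP = ((j > w + 7 && 2*w == 3) ==> j > -7) && ((!(j > w + 7 && 2*w == 3)) ==> ((4*m + w < 11 || 2*j != 14) ==> w > -9))


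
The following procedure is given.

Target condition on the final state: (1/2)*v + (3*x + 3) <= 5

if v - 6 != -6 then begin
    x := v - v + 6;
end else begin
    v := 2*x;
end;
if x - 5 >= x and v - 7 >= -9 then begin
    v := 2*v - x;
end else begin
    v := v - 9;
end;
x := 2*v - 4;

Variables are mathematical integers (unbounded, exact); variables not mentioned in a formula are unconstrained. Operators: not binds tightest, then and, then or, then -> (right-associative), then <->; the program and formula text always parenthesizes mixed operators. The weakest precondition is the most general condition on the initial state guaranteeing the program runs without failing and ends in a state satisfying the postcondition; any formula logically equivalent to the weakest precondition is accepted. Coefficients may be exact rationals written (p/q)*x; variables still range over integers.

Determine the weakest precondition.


Working backward. After the program, the postcondition (1/2)*v + (3*x + 3) <= 5 must hold; in canonical form it is (1/2)*v + 3*x <= 2.
Before x := 2*v - 4: (13/2)*v <= 14
Then branch requires 13*v <= (13/2)*x + 14; else branch requires (13/2)*v <= 145/2.
Before the if: (13/2)*v <= 145/2
Then branch requires (13/2)*v <= 145/2; else branch requires 13*x <= 145/2.
Before the if: (v != 0 -> (13/2)*v <= 145/2) and ((not (v != 0)) -> 13*x <= 145/2)
Answer: WP = (v != 0 -> (13/2)*v <= 145/2) and ((not (v != 0)) -> 13*x <= 145/2)


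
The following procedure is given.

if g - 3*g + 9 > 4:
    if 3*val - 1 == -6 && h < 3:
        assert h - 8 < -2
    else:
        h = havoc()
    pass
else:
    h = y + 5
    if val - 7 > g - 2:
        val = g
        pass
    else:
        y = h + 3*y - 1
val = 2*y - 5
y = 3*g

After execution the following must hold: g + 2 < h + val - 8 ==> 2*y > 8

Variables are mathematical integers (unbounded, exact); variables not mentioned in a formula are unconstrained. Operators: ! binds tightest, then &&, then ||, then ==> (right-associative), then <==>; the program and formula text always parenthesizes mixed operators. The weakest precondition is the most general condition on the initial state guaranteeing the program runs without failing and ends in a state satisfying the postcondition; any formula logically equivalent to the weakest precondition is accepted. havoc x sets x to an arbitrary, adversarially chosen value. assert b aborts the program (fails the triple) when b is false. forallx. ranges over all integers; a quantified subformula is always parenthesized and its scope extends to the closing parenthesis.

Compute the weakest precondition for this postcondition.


Working backward. After the program, the postcondition g + 2 < h + val - 8 ==> 2*y > 8 must hold; in canonical form it is g < h + val - 10 ==> 2*y > 8.
Before y := 3*g: g < h + val - 10 ==> 6*g > 8
Before val := 2*y - 5: g < h + 2*y - 15 ==> 6*g > 8
Then branch requires ((3*val == -5 && h < 3) ==> (h < 6 && (g < h + 2*y - 15 ==> 6*g > 8))) && ((!(3*val == -5 && h < 3)) ==> (forall h_1. (g < h_1 + 2*y - 15 ==> 6*g > 8))); else branch requires (val > g + 5 ==> (g < 3*y - 10 ==> 6*g > 8)) && ((!(val > g + 5)) ==> (g < 9*y - 2 ==> 6*g > 8)).
Before the if: (2*g < 5 ==> (((3*val == -5 && h < 3) ==> (h < 6 && (g < h + 2*y - 15 ==> 6*g > 8))) && ((!(3*val == -5 && h < 3)) ==> (forall h_1. (g < h_1 + 2*y - 15 ==> 6*g > 8))))) && ((!(2*g < 5)) ==> ((val > g + 5 ==> (g < 3*y - 10 ==> 6*g > 8)) && ((!(val > g + 5)) ==> (g < 9*y - 2 ==> 6*g > 8))))
Answer: WP = (2*g < 5 ==> (((3*val == -5 && h < 3) ==> (h < 6 && (g < h + 2*y - 15 ==> 6*g > 8))) && ((!(3*val == -5 && h < 3)) ==> (forall h_1. (g < h_1 + 2*y - 15 ==> 6*g > 8))))) && ((!(2*g < 5)) ==> ((val > g + 5 ==> (g < 3*y - 10 ==> 6*g > 8)) && ((!(val > g + 5)) ==> (g < 9*y - 2 ==> 6*g > 8))))


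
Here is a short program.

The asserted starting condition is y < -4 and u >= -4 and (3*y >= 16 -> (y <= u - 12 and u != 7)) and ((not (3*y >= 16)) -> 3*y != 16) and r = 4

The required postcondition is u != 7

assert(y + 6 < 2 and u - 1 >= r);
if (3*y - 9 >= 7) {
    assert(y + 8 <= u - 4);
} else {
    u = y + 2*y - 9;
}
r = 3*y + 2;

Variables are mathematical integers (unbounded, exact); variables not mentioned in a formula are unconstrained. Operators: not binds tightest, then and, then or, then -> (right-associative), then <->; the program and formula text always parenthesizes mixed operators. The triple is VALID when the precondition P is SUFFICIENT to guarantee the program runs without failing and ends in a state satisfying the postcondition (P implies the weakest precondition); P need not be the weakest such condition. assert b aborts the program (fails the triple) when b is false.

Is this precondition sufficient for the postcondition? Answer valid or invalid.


Working backward. After the program, u != 7 must hold.
Before r := 3*y + 2: u != 7
Then branch requires y <= u - 12 and u != 7; else branch requires 3*y != 16.
Before the if: (3*y >= 16 -> (y <= u - 12 and u != 7)) and ((not (3*y >= 16)) -> 3*y != 16)
Before assert y + 6 < 2 and u - 1 >= r: y < -4 and u >= r + 1 and (3*y >= 16 -> (y <= u - 12 and u != 7)) and ((not (3*y >= 16)) -> 3*y != 16)
The weakest precondition is y < -4 and u >= r + 1 and (3*y >= 16 -> (y <= u - 12 and u != 7)) and ((not (3*y >= 16)) -> 3*y != 16).
Check whether y < -4 and u >= -4 and (3*y >= 16 -> (y <= u - 12 and u != 7)) and ((not (3*y >= 16)) -> 3*y != 16) and r = 4 implies it.
Countermodel: at the initial state r = 4, u = 0, y = -5, the precondition holds but the weakest precondition fails.
Answer: invalid


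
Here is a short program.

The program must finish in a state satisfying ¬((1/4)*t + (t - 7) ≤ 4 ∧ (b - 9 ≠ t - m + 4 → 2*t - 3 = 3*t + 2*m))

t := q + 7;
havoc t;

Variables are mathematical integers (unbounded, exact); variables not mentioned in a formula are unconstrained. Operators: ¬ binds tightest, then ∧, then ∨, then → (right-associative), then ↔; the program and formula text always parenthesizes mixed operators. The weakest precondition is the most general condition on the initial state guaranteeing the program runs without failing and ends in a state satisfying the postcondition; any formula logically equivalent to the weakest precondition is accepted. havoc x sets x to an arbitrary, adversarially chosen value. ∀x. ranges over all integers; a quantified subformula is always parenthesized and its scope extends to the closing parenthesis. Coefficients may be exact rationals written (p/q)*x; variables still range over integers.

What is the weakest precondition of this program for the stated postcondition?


Working backward. After the program, the postcondition ¬((1/4)*t + (t - 7) ≤ 4 ∧ (b - 9 ≠ t - m + 4 → 2*t - 3 = 3*t + 2*m)) must hold; in canonical form it is ¬((5/4)*t ≤ 11 ∧ (b + m ≠ t + 13 → 2*m + t = -3)).
Before havoc t: ∀t_1. (¬((5/4)*t_1 ≤ 11 ∧ (b + m ≠ t_1 + 13 → 2*m + t_1 = -3)))
Before t := q + 7: ∀t_1. (¬((5/4)*t_1 ≤ 11 ∧ (b + m ≠ t_1 + 13 → 2*m + t_1 = -3)))
Answer: WP = ∀t_1. (¬((5/4)*t_1 ≤ 11 ∧ (b + m ≠ t_1 + 13 → 2*m + t_1 = -3)))


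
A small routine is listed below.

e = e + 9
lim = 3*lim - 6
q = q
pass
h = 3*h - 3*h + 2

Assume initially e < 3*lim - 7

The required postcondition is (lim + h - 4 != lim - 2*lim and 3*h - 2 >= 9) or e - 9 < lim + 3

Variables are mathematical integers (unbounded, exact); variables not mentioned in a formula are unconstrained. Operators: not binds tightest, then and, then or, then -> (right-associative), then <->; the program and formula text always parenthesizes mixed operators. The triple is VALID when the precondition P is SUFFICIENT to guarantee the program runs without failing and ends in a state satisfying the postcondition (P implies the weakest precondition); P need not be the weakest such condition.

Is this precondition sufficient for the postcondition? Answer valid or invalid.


Working backward. After the program, the postcondition (lim + h - 4 != lim - 2*lim and 3*h - 2 >= 9) or e - 9 < lim + 3 must hold; in canonical form it is (h + 2*lim != 4 and 3*h >= 11) or e < lim + 12.
Before h := 3*h - 3*h + 2: e < lim + 12
Before skip: e < lim + 12
Before q := q: e < lim + 12
Before lim := 3*lim - 6: e < 3*lim + 6
Before e := e + 9: e < 3*lim - 3
The weakest precondition is e < 3*lim - 3.
Check whether e < 3*lim - 7 implies it.
Every state satisfying the precondition satisfies the weakest precondition: the implication holds.
Answer: valid


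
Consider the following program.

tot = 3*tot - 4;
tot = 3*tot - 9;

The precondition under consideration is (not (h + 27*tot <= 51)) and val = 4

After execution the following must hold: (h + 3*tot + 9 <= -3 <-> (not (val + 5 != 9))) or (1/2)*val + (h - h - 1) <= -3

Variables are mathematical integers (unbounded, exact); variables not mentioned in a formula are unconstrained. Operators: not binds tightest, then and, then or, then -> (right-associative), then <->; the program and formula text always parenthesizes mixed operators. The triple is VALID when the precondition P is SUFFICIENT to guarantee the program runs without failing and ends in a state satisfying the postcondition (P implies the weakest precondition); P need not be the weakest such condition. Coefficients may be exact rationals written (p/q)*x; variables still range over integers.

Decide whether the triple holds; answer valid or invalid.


Working backward. After the program, the postcondition (h + 3*tot + 9 <= -3 <-> (not (val + 5 != 9))) or (1/2)*val + (h - h - 1) <= -3 must hold; in canonical form it is (h + 3*tot <= -12 <-> (not (val != 4))) or (1/2)*val <= -2.
Before tot := 3*tot - 9: (h + 9*tot <= 15 <-> (not (val != 4))) or (1/2)*val <= -2
Before tot := 3*tot - 4: (h + 27*tot <= 51 <-> (not (val != 4))) or (1/2)*val <= -2
The weakest precondition is (h + 27*tot <= 51 <-> (not (val != 4))) or (1/2)*val <= -2.
Check whether (not (h + 27*tot <= 51)) and val = 4 implies it.
Countermodel: at the initial state h = 52, tot = 0, val = 4, the precondition holds but the weakest precondition fails.
Answer: invalid


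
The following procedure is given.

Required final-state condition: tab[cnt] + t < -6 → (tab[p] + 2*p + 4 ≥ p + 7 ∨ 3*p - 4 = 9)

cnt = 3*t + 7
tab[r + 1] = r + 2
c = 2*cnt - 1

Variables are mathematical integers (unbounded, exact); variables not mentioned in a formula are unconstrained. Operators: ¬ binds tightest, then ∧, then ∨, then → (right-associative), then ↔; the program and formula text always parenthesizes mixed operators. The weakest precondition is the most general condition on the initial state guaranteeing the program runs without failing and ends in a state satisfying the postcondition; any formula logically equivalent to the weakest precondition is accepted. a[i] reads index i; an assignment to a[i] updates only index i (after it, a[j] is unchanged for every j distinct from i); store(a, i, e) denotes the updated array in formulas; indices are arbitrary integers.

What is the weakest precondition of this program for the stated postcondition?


Working backward. After the program, the postcondition tab[cnt] + t < -6 → (tab[p] + 2*p + 4 ≥ p + 7 ∨ 3*p - 4 = 9) must hold; in canonical form it is tab[cnt] + t < -6 → (tab[p] + p ≥ 3 ∨ 3*p = 13).
Before c := 2*cnt - 1: tab[cnt] + t < -6 → (tab[p] + p ≥ 3 ∨ 3*p = 13)
Before tab[r + 1] := r + 2: store(tab, r + 1, r + 2)[cnt] + t < -6 → (store(tab, r + 1, r + 2)[p] + p ≥ 3 ∨ 3*p = 13)
Before cnt := 3*t + 7: store(tab, r + 1, r + 2)[3*t + 7] + t < -6 → (store(tab, r + 1, r + 2)[p] + p ≥ 3 ∨ 3*p = 13)
Answer: WP = store(tab, r + 1, r + 2)[3*t + 7] + t < -6 → (store(tab, r + 1, r + 2)[p] + p ≥ 3 ∨ 3*p = 13)


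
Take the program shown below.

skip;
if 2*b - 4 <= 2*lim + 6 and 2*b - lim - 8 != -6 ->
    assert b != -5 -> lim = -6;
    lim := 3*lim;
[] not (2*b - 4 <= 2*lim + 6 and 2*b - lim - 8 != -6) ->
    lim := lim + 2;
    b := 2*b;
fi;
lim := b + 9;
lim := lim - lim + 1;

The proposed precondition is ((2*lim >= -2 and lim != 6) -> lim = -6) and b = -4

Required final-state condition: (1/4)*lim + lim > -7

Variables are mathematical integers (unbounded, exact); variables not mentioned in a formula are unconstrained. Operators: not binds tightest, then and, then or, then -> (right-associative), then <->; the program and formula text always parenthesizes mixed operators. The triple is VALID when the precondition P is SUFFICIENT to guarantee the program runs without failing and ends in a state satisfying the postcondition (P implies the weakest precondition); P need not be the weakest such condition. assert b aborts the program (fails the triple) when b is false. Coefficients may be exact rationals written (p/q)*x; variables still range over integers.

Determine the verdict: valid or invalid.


Working backward. After the program, the postcondition (1/4)*lim + lim > -7 must hold; in canonical form it is (5/4)*lim > -7.
Before lim := lim - lim + 1: true
Before lim := b + 9: true
Then branch requires b != -5 -> lim = -6; else branch requires true.
Before the if: (2*b <= 2*lim + 10 and 2*b != lim + 2) -> (b != -5 -> lim = -6)
Before skip: (2*b <= 2*lim + 10 and 2*b != lim + 2) -> (b != -5 -> lim = -6)
The weakest precondition is (2*b <= 2*lim + 10 and 2*b != lim + 2) -> (b != -5 -> lim = -6).
Check whether ((2*lim >= -2 and lim != 6) -> lim = -6) and b = -4 implies it.
Countermodel: at the initial state b = -4, lim = -7, the precondition holds but the weakest precondition fails.
Answer: invalid
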